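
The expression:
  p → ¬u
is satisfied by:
  {p: False, u: False}
  {u: True, p: False}
  {p: True, u: False}


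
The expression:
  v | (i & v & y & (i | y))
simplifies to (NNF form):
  v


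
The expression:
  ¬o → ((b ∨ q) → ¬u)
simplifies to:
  o ∨ (¬b ∧ ¬q) ∨ ¬u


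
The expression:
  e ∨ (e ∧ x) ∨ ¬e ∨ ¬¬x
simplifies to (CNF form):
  True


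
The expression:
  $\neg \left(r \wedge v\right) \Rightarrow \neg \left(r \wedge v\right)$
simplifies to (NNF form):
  $\text{True}$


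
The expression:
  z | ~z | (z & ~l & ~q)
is always true.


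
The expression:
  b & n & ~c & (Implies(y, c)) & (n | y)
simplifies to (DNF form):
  b & n & ~c & ~y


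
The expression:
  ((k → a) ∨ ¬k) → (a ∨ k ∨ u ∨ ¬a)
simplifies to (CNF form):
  True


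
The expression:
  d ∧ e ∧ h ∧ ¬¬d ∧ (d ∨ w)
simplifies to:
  d ∧ e ∧ h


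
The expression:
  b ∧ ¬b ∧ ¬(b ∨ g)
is never true.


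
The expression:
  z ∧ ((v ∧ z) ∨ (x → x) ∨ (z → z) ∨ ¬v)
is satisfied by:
  {z: True}


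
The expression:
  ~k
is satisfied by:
  {k: False}


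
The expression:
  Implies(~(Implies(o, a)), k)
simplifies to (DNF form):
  a | k | ~o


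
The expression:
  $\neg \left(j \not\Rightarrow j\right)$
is always true.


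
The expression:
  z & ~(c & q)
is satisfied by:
  {z: True, c: False, q: False}
  {z: True, q: True, c: False}
  {z: True, c: True, q: False}


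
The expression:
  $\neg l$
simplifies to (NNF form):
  $\neg l$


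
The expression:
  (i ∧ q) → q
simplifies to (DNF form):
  True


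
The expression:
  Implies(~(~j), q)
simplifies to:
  q | ~j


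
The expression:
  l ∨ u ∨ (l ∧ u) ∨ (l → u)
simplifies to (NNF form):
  True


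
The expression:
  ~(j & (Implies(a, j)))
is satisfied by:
  {j: False}


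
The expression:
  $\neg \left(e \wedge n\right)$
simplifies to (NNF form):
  $\neg e \vee \neg n$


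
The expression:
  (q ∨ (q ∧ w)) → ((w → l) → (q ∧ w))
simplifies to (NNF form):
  w ∨ ¬q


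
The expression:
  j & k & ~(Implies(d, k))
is never true.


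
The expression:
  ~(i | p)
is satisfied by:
  {i: False, p: False}


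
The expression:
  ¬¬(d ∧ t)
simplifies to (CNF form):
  d ∧ t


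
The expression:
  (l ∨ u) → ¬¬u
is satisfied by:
  {u: True, l: False}
  {l: False, u: False}
  {l: True, u: True}


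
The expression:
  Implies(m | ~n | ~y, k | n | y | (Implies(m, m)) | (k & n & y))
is always true.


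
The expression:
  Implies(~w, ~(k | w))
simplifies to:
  w | ~k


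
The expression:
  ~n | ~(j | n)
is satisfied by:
  {n: False}


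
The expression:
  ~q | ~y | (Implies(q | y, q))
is always true.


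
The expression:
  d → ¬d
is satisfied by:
  {d: False}


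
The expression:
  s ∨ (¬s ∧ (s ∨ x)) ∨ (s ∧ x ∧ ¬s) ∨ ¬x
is always true.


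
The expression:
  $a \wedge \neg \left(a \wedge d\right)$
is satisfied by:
  {a: True, d: False}


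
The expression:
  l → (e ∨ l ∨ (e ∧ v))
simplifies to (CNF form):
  True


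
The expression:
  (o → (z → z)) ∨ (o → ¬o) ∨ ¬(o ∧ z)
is always true.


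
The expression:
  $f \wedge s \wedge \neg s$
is never true.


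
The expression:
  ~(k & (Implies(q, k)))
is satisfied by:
  {k: False}


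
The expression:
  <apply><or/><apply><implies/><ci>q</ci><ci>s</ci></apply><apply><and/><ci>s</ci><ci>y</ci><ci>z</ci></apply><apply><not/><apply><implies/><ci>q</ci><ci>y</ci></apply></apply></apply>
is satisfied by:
  {s: True, q: False, y: False}
  {s: False, q: False, y: False}
  {y: True, s: True, q: False}
  {y: True, s: False, q: False}
  {q: True, s: True, y: False}
  {q: True, s: False, y: False}
  {q: True, y: True, s: True}


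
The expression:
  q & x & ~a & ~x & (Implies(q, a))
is never true.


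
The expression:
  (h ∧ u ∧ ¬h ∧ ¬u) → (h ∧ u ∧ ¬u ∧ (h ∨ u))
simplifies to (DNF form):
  True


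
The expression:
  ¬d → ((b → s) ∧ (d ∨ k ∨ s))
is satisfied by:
  {d: True, k: True, s: True, b: False}
  {d: True, s: True, b: False, k: False}
  {d: True, k: True, s: True, b: True}
  {d: True, s: True, b: True, k: False}
  {d: True, k: True, b: False, s: False}
  {d: True, b: False, s: False, k: False}
  {d: True, k: True, b: True, s: False}
  {d: True, b: True, s: False, k: False}
  {k: True, s: True, b: False, d: False}
  {s: True, k: False, b: False, d: False}
  {k: True, s: True, b: True, d: False}
  {s: True, b: True, k: False, d: False}
  {k: True, b: False, s: False, d: False}


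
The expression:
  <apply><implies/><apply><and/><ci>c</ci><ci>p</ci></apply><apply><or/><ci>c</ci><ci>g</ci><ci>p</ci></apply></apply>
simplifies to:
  <true/>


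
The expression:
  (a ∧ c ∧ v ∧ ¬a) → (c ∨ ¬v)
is always true.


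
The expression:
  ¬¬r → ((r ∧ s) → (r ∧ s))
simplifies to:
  True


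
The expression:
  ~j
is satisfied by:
  {j: False}


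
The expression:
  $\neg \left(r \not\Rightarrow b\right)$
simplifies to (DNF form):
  $b \vee \neg r$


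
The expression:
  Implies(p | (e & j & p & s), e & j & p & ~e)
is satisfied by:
  {p: False}


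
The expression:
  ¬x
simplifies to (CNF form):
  ¬x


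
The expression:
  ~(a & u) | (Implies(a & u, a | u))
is always true.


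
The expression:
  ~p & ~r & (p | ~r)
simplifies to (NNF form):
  ~p & ~r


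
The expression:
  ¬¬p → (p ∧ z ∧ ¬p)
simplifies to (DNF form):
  ¬p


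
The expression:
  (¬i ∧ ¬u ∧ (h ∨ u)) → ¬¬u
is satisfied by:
  {i: True, u: True, h: False}
  {i: True, h: False, u: False}
  {u: True, h: False, i: False}
  {u: False, h: False, i: False}
  {i: True, u: True, h: True}
  {i: True, h: True, u: False}
  {u: True, h: True, i: False}


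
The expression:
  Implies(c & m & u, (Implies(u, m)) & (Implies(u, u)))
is always true.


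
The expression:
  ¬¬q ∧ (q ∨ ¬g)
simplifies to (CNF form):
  q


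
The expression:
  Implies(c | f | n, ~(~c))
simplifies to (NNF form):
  c | (~f & ~n)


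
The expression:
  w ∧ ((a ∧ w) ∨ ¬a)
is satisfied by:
  {w: True}


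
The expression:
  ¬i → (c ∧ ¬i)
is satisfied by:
  {i: True, c: True}
  {i: True, c: False}
  {c: True, i: False}


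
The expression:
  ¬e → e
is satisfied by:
  {e: True}


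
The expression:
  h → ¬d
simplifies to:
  ¬d ∨ ¬h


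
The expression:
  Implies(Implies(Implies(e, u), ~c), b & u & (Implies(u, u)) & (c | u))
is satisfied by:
  {b: True, c: True, u: True, e: False}
  {c: True, u: True, e: False, b: False}
  {b: True, c: True, u: True, e: True}
  {c: True, u: True, e: True, b: False}
  {c: True, b: True, e: False, u: False}
  {c: True, e: False, u: False, b: False}
  {b: True, u: True, e: False, c: False}
  {b: True, u: True, e: True, c: False}


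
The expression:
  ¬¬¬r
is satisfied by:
  {r: False}


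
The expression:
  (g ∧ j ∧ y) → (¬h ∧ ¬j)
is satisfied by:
  {g: False, y: False, j: False}
  {j: True, g: False, y: False}
  {y: True, g: False, j: False}
  {j: True, y: True, g: False}
  {g: True, j: False, y: False}
  {j: True, g: True, y: False}
  {y: True, g: True, j: False}


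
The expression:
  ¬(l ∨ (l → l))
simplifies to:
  False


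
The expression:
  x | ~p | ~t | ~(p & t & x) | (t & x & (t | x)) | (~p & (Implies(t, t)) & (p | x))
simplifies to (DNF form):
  True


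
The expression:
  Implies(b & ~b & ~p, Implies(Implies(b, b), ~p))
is always true.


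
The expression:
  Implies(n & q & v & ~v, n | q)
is always true.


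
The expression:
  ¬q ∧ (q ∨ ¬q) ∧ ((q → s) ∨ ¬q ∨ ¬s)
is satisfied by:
  {q: False}


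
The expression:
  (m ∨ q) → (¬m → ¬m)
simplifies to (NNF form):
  True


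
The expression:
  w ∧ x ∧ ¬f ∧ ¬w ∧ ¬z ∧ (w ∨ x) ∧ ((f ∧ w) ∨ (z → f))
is never true.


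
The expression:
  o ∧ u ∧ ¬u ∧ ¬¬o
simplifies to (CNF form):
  False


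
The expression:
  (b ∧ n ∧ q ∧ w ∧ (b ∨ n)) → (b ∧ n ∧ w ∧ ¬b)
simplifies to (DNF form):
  ¬b ∨ ¬n ∨ ¬q ∨ ¬w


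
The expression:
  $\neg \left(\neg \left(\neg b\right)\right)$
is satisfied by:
  {b: False}


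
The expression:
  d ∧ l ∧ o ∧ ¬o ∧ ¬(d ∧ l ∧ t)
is never true.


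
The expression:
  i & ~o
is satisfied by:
  {i: True, o: False}


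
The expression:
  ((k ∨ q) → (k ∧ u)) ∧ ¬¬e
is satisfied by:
  {e: True, u: True, q: False, k: False}
  {e: True, u: False, q: False, k: False}
  {e: True, k: True, u: True, q: False}
  {e: True, q: True, k: True, u: True}


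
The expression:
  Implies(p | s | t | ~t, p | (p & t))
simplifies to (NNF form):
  p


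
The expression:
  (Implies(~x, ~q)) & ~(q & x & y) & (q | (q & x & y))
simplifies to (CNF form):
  q & x & ~y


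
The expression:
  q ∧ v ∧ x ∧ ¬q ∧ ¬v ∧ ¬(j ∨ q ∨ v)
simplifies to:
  False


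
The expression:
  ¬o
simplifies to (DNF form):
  ¬o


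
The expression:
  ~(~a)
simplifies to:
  a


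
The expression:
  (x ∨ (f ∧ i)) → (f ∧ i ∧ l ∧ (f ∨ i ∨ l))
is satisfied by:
  {l: True, f: False, x: False, i: False}
  {i: False, f: False, l: False, x: False}
  {i: True, l: True, f: False, x: False}
  {i: True, f: False, l: False, x: False}
  {l: True, f: True, i: False, x: False}
  {f: True, i: False, l: False, x: False}
  {i: True, l: True, f: True, x: False}
  {x: True, i: True, f: True, l: True}


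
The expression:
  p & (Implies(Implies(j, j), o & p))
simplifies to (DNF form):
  o & p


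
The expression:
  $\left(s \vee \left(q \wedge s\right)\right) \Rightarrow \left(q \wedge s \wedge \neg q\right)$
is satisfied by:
  {s: False}


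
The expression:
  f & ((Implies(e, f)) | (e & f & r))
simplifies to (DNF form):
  f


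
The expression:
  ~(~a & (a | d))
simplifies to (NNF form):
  a | ~d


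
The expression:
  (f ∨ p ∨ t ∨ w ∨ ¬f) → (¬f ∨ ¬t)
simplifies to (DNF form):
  ¬f ∨ ¬t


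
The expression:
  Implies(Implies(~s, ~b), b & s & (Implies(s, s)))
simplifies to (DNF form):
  b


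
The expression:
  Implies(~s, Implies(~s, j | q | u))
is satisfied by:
  {q: True, u: True, s: True, j: True}
  {q: True, u: True, s: True, j: False}
  {q: True, u: True, j: True, s: False}
  {q: True, u: True, j: False, s: False}
  {q: True, s: True, j: True, u: False}
  {q: True, s: True, j: False, u: False}
  {q: True, s: False, j: True, u: False}
  {q: True, s: False, j: False, u: False}
  {u: True, s: True, j: True, q: False}
  {u: True, s: True, j: False, q: False}
  {u: True, j: True, s: False, q: False}
  {u: True, j: False, s: False, q: False}
  {s: True, j: True, u: False, q: False}
  {s: True, u: False, j: False, q: False}
  {j: True, u: False, s: False, q: False}


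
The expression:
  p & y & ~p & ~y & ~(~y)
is never true.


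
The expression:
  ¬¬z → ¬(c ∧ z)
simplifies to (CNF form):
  ¬c ∨ ¬z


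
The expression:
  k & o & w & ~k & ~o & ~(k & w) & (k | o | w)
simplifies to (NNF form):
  False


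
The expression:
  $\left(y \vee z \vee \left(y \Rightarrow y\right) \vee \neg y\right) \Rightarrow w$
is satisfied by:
  {w: True}


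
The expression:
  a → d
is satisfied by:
  {d: True, a: False}
  {a: False, d: False}
  {a: True, d: True}


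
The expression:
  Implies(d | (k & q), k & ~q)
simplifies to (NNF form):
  (k & ~q) | (~d & ~k)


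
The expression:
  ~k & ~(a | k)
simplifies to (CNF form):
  ~a & ~k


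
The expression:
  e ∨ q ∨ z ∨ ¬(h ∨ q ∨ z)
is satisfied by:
  {q: True, z: True, e: True, h: False}
  {q: True, z: True, h: False, e: False}
  {q: True, e: True, h: False, z: False}
  {q: True, h: False, e: False, z: False}
  {z: True, e: True, h: False, q: False}
  {z: True, h: False, e: False, q: False}
  {e: True, z: False, h: False, q: False}
  {z: False, h: False, e: False, q: False}
  {z: True, q: True, h: True, e: True}
  {z: True, q: True, h: True, e: False}
  {q: True, h: True, e: True, z: False}
  {q: True, h: True, z: False, e: False}
  {e: True, h: True, z: True, q: False}
  {h: True, z: True, q: False, e: False}
  {h: True, e: True, q: False, z: False}


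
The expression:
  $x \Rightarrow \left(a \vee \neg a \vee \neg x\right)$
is always true.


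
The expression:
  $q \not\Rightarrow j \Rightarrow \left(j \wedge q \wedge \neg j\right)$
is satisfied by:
  {j: True, q: False}
  {q: False, j: False}
  {q: True, j: True}


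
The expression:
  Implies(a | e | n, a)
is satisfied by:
  {a: True, n: False, e: False}
  {a: True, e: True, n: False}
  {a: True, n: True, e: False}
  {a: True, e: True, n: True}
  {e: False, n: False, a: False}


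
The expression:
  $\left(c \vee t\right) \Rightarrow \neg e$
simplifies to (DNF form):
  $\left(\neg c \wedge \neg t\right) \vee \neg e$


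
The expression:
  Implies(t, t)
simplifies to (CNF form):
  True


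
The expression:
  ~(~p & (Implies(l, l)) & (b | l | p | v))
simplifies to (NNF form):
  p | (~b & ~l & ~v)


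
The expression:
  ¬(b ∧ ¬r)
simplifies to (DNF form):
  r ∨ ¬b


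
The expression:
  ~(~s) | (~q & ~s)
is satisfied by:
  {s: True, q: False}
  {q: False, s: False}
  {q: True, s: True}


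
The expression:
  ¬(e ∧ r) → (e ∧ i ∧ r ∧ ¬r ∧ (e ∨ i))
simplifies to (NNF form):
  e ∧ r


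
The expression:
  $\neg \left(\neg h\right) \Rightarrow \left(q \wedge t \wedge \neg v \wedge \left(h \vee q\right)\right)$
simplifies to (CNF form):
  $\left(q \vee \neg h\right) \wedge \left(t \vee \neg h\right) \wedge \left(\neg h \vee \neg v\right)$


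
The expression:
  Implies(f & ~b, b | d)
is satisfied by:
  {b: True, d: True, f: False}
  {b: True, d: False, f: False}
  {d: True, b: False, f: False}
  {b: False, d: False, f: False}
  {f: True, b: True, d: True}
  {f: True, b: True, d: False}
  {f: True, d: True, b: False}


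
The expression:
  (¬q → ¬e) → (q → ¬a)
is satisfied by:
  {q: False, a: False}
  {a: True, q: False}
  {q: True, a: False}


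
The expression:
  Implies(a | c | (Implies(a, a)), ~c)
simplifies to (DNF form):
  ~c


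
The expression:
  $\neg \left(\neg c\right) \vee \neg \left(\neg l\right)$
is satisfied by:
  {c: True, l: True}
  {c: True, l: False}
  {l: True, c: False}


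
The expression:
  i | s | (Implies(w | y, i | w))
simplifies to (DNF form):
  i | s | w | ~y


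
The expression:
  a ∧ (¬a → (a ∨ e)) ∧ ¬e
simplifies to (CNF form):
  a ∧ ¬e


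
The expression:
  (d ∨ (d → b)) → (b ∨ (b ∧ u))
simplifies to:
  b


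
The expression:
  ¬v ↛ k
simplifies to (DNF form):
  k ∨ ¬v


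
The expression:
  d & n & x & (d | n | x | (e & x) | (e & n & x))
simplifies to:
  d & n & x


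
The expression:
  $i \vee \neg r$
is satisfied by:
  {i: True, r: False}
  {r: False, i: False}
  {r: True, i: True}


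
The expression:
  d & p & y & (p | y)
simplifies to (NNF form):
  d & p & y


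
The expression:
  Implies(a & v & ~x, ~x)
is always true.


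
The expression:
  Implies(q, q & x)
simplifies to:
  x | ~q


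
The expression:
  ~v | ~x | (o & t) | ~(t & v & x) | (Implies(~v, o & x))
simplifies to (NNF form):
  True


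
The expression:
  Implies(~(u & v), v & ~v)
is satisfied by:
  {u: True, v: True}


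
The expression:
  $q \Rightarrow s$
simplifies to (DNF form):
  $s \vee \neg q$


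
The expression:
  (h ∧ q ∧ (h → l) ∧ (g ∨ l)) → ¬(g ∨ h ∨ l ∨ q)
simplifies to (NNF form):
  ¬h ∨ ¬l ∨ ¬q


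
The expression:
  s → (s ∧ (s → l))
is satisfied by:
  {l: True, s: False}
  {s: False, l: False}
  {s: True, l: True}


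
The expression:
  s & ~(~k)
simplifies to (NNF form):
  k & s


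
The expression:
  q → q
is always true.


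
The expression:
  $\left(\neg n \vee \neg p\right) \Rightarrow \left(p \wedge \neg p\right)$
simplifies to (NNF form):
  $n \wedge p$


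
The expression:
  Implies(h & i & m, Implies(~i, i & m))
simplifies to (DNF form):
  True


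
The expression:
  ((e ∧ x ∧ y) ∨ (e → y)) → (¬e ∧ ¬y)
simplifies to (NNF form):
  ¬y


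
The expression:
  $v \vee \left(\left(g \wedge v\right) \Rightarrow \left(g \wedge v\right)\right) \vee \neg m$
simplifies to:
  $\text{True}$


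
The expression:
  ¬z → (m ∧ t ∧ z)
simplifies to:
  z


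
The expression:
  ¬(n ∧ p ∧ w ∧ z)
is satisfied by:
  {w: False, z: False, p: False, n: False}
  {n: True, w: False, z: False, p: False}
  {p: True, w: False, z: False, n: False}
  {n: True, p: True, w: False, z: False}
  {z: True, n: False, w: False, p: False}
  {n: True, z: True, w: False, p: False}
  {p: True, z: True, n: False, w: False}
  {n: True, p: True, z: True, w: False}
  {w: True, p: False, z: False, n: False}
  {n: True, w: True, p: False, z: False}
  {p: True, w: True, n: False, z: False}
  {n: True, p: True, w: True, z: False}
  {z: True, w: True, p: False, n: False}
  {n: True, z: True, w: True, p: False}
  {p: True, z: True, w: True, n: False}


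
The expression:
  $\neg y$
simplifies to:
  $\neg y$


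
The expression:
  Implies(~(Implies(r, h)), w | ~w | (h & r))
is always true.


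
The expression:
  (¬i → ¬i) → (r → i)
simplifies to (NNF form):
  i ∨ ¬r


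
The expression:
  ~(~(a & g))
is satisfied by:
  {a: True, g: True}


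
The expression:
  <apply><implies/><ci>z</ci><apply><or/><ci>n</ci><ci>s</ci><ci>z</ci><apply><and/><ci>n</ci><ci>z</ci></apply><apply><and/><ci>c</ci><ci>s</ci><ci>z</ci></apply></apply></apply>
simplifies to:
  <true/>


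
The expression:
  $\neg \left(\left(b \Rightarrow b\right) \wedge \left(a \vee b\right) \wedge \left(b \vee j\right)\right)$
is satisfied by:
  {a: False, b: False, j: False}
  {j: True, a: False, b: False}
  {a: True, j: False, b: False}


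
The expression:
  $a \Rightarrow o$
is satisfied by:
  {o: True, a: False}
  {a: False, o: False}
  {a: True, o: True}


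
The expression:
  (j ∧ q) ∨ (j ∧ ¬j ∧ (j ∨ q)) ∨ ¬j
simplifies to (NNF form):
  q ∨ ¬j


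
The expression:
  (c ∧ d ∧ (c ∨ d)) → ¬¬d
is always true.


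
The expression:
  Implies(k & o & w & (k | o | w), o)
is always true.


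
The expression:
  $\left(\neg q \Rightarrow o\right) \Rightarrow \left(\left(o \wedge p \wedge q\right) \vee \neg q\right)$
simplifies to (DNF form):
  $\left(o \wedge p\right) \vee \neg q$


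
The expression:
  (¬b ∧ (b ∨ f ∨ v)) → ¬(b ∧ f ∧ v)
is always true.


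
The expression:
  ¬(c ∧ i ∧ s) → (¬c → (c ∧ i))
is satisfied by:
  {c: True}


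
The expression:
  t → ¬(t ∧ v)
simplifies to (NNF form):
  ¬t ∨ ¬v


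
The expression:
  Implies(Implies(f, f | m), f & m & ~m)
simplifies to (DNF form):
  False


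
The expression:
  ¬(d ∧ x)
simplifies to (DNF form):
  ¬d ∨ ¬x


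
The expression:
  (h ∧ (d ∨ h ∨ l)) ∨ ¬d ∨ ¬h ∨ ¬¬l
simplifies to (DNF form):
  True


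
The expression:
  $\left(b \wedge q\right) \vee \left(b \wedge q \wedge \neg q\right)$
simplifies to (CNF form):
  $b \wedge q$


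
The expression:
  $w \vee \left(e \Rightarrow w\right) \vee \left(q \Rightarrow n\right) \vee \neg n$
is always true.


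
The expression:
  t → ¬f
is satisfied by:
  {t: False, f: False}
  {f: True, t: False}
  {t: True, f: False}


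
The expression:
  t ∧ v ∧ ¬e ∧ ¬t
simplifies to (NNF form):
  False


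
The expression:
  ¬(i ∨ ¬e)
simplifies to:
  e ∧ ¬i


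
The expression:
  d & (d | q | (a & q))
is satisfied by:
  {d: True}


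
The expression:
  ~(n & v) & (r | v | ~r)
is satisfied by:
  {v: False, n: False}
  {n: True, v: False}
  {v: True, n: False}


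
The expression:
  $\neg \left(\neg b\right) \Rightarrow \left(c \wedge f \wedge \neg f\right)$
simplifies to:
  $\neg b$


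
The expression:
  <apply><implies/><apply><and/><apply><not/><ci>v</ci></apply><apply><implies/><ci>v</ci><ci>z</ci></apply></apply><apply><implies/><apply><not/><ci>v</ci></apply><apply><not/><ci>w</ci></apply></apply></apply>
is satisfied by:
  {v: True, w: False}
  {w: False, v: False}
  {w: True, v: True}


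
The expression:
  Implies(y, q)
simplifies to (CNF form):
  q | ~y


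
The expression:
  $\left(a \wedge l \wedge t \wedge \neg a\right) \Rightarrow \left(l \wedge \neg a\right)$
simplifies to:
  $\text{True}$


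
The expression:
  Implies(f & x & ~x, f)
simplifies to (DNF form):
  True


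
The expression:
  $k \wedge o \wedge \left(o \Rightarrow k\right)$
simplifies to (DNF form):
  $k \wedge o$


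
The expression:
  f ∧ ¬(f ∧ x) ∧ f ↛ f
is never true.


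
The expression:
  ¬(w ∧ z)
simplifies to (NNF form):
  ¬w ∨ ¬z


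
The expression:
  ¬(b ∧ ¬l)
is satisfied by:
  {l: True, b: False}
  {b: False, l: False}
  {b: True, l: True}


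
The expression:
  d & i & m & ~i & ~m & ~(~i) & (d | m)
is never true.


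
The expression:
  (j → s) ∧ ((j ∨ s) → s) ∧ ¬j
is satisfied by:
  {j: False}


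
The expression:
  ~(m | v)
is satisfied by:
  {v: False, m: False}


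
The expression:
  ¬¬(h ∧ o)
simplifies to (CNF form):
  h ∧ o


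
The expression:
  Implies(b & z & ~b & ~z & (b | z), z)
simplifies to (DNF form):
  True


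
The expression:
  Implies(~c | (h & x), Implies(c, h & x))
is always true.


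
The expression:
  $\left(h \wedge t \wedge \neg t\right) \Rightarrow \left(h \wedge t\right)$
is always true.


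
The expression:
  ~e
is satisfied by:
  {e: False}


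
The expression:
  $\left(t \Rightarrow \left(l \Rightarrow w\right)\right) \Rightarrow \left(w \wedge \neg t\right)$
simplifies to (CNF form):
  $\left(l \vee w\right) \wedge \left(t \vee w\right) \wedge \left(\neg t \vee \neg w\right)$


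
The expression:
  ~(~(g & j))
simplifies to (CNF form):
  g & j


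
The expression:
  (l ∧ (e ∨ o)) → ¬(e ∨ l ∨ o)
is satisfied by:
  {o: False, l: False, e: False}
  {e: True, o: False, l: False}
  {o: True, e: False, l: False}
  {e: True, o: True, l: False}
  {l: True, e: False, o: False}


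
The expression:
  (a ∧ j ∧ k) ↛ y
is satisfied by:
  {a: True, j: True, k: True, y: False}


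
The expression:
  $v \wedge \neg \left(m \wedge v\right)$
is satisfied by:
  {v: True, m: False}


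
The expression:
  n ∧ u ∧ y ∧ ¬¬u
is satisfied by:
  {u: True, y: True, n: True}


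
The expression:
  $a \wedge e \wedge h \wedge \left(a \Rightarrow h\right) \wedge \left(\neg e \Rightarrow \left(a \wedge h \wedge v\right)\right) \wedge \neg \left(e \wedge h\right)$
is never true.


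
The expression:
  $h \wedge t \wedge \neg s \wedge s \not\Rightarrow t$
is never true.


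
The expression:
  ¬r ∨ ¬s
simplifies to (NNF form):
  ¬r ∨ ¬s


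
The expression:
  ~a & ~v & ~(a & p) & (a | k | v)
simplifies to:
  k & ~a & ~v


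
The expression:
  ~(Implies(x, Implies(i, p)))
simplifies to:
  i & x & ~p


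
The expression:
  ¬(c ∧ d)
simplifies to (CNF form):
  ¬c ∨ ¬d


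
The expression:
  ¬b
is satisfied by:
  {b: False}


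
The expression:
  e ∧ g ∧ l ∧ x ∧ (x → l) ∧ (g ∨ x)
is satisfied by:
  {e: True, x: True, g: True, l: True}


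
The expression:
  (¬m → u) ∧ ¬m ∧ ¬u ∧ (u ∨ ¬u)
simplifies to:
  False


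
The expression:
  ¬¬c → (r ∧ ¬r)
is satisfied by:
  {c: False}


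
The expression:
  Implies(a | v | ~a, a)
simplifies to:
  a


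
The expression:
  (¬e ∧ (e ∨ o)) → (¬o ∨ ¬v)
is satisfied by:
  {e: True, o: False, v: False}
  {o: False, v: False, e: False}
  {e: True, v: True, o: False}
  {v: True, o: False, e: False}
  {e: True, o: True, v: False}
  {o: True, e: False, v: False}
  {e: True, v: True, o: True}


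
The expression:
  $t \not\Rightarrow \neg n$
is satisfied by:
  {t: True, n: True}


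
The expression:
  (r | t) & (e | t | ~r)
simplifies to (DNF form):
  t | (e & r)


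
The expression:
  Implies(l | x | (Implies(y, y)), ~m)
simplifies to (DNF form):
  ~m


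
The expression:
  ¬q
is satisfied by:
  {q: False}


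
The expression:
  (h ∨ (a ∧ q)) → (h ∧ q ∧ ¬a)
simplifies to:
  (q ∧ ¬a) ∨ (¬h ∧ ¬q)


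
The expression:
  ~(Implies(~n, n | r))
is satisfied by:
  {n: False, r: False}


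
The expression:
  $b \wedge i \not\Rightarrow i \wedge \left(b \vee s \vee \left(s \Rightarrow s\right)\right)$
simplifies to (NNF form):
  $\text{False}$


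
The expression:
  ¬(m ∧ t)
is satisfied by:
  {m: False, t: False}
  {t: True, m: False}
  {m: True, t: False}


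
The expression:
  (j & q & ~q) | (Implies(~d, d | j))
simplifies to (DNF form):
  d | j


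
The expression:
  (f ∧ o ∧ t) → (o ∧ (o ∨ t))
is always true.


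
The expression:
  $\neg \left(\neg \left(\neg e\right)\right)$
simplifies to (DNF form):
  $\neg e$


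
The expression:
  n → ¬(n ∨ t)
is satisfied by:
  {n: False}


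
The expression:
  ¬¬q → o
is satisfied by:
  {o: True, q: False}
  {q: False, o: False}
  {q: True, o: True}


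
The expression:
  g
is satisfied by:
  {g: True}


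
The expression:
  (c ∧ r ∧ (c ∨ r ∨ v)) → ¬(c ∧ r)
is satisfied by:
  {c: False, r: False}
  {r: True, c: False}
  {c: True, r: False}


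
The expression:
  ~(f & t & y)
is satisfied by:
  {t: False, y: False, f: False}
  {f: True, t: False, y: False}
  {y: True, t: False, f: False}
  {f: True, y: True, t: False}
  {t: True, f: False, y: False}
  {f: True, t: True, y: False}
  {y: True, t: True, f: False}


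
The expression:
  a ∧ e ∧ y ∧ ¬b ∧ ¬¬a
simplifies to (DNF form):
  a ∧ e ∧ y ∧ ¬b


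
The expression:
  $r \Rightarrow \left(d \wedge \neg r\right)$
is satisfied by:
  {r: False}


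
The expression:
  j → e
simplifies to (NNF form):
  e ∨ ¬j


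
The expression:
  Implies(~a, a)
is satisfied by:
  {a: True}


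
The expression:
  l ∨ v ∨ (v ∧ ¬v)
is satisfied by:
  {v: True, l: True}
  {v: True, l: False}
  {l: True, v: False}


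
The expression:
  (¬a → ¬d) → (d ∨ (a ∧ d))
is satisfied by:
  {d: True}


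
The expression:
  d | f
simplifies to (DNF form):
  d | f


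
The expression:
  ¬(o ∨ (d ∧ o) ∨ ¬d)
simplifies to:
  d ∧ ¬o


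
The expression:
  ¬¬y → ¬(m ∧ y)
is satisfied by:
  {m: False, y: False}
  {y: True, m: False}
  {m: True, y: False}


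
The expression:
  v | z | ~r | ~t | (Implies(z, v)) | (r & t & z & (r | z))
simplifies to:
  True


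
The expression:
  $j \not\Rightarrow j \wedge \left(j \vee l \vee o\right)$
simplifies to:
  $\text{False}$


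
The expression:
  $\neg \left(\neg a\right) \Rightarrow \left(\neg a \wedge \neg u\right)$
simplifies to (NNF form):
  $\neg a$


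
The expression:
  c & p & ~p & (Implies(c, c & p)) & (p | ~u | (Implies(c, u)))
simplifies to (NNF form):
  False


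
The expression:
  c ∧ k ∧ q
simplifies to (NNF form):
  c ∧ k ∧ q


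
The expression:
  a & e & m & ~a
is never true.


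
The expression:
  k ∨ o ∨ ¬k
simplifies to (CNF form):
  True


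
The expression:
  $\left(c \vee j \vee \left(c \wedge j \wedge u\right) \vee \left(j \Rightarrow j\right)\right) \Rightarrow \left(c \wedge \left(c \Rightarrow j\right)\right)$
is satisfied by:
  {c: True, j: True}


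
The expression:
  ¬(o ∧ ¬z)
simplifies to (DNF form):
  z ∨ ¬o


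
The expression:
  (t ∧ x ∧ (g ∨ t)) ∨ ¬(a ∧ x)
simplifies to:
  t ∨ ¬a ∨ ¬x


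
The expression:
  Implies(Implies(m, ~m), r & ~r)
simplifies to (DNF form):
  m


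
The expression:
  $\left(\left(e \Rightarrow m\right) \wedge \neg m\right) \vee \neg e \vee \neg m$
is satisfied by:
  {m: False, e: False}
  {e: True, m: False}
  {m: True, e: False}


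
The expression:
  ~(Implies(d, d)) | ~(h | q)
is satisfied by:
  {q: False, h: False}


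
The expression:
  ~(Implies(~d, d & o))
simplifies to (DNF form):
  ~d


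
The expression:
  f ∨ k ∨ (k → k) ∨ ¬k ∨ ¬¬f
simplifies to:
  True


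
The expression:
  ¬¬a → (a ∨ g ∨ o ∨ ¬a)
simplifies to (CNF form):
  True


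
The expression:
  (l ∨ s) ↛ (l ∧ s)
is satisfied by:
  {s: True, l: False}
  {l: True, s: False}


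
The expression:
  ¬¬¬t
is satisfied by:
  {t: False}


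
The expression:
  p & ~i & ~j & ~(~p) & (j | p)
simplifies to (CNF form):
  p & ~i & ~j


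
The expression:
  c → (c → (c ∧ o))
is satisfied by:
  {o: True, c: False}
  {c: False, o: False}
  {c: True, o: True}


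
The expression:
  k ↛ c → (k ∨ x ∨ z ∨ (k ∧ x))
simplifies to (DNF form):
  True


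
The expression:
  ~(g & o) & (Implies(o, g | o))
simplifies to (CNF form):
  ~g | ~o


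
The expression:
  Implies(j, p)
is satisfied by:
  {p: True, j: False}
  {j: False, p: False}
  {j: True, p: True}


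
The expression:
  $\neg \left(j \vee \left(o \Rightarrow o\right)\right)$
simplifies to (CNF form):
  $\text{False}$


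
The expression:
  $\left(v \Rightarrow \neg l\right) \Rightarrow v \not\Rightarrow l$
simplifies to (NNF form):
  $v$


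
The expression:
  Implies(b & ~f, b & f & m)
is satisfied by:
  {f: True, b: False}
  {b: False, f: False}
  {b: True, f: True}


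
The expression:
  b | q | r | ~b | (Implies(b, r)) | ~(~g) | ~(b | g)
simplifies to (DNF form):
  True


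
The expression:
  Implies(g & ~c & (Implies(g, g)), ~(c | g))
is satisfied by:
  {c: True, g: False}
  {g: False, c: False}
  {g: True, c: True}


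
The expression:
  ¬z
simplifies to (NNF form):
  ¬z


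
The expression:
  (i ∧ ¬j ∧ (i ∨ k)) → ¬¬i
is always true.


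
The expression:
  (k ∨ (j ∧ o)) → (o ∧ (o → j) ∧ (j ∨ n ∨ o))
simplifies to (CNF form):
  (j ∨ ¬k) ∧ (o ∨ ¬k)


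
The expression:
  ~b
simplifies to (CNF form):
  ~b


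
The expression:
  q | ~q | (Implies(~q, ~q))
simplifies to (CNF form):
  True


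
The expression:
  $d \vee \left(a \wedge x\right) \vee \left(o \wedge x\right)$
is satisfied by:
  {a: True, d: True, o: True, x: True}
  {a: True, d: True, x: True, o: False}
  {d: True, o: True, x: True, a: False}
  {d: True, x: True, o: False, a: False}
  {d: True, o: True, a: True, x: False}
  {d: True, a: True, x: False, o: False}
  {d: True, o: True, x: False, a: False}
  {d: True, x: False, o: False, a: False}
  {a: True, x: True, o: True, d: False}
  {a: True, x: True, o: False, d: False}
  {x: True, o: True, a: False, d: False}


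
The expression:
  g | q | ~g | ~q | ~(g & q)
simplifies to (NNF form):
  True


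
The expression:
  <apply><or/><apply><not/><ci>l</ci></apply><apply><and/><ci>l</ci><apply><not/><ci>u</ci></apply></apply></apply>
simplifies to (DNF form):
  <apply><or/><apply><not/><ci>l</ci></apply><apply><not/><ci>u</ci></apply></apply>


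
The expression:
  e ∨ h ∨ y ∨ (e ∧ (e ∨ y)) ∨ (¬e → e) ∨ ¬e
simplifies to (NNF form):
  True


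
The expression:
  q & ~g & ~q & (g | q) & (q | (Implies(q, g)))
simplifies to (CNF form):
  False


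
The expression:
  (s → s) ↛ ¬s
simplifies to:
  s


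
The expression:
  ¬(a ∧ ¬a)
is always true.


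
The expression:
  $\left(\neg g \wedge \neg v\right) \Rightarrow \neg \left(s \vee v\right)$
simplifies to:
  $g \vee v \vee \neg s$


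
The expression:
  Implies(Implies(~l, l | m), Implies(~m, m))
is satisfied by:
  {m: True, l: False}
  {l: False, m: False}
  {l: True, m: True}


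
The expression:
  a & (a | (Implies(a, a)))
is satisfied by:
  {a: True}


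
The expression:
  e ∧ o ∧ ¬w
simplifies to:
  e ∧ o ∧ ¬w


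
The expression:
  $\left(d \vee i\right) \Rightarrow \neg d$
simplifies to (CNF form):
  $\neg d$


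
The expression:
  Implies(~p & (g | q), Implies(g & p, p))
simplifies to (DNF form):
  True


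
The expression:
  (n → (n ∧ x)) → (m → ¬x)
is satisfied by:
  {m: False, x: False}
  {x: True, m: False}
  {m: True, x: False}


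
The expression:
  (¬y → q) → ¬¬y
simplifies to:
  y ∨ ¬q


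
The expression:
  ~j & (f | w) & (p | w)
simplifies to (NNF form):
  ~j & (f | w) & (p | w)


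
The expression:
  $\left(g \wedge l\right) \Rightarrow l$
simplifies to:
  $\text{True}$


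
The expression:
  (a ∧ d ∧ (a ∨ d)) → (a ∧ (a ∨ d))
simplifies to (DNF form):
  True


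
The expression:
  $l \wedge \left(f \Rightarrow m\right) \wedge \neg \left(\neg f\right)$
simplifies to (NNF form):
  $f \wedge l \wedge m$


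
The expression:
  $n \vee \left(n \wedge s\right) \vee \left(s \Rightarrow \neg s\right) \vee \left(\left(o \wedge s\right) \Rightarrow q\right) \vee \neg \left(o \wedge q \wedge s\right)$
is always true.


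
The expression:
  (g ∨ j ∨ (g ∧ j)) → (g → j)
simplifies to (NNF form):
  j ∨ ¬g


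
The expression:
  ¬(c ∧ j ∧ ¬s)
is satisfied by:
  {s: True, c: False, j: False}
  {c: False, j: False, s: False}
  {j: True, s: True, c: False}
  {j: True, c: False, s: False}
  {s: True, c: True, j: False}
  {c: True, s: False, j: False}
  {j: True, c: True, s: True}


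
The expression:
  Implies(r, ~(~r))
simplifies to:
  True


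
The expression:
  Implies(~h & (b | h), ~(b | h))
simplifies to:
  h | ~b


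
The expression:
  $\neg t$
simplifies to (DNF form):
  $\neg t$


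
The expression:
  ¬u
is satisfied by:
  {u: False}


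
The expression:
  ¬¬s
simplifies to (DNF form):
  s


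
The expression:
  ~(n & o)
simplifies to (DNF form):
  ~n | ~o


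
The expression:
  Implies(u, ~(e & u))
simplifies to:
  ~e | ~u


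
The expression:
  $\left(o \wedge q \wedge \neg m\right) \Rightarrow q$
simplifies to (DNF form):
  $\text{True}$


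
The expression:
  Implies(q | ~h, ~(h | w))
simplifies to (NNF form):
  (h & ~q) | (~h & ~w)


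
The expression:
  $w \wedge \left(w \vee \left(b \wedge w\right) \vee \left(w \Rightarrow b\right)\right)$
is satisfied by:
  {w: True}


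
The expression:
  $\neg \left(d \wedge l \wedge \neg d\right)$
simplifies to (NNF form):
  $\text{True}$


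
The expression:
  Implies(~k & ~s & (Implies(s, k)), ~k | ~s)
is always true.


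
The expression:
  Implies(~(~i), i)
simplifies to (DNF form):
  True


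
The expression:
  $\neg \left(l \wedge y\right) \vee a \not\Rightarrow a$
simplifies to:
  $\neg l \vee \neg y$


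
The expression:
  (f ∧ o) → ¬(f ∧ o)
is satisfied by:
  {o: False, f: False}
  {f: True, o: False}
  {o: True, f: False}


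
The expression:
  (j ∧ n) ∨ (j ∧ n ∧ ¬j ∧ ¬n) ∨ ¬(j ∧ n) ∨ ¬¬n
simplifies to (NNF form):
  True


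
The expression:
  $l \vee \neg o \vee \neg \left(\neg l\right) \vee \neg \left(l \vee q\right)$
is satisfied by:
  {l: True, o: False, q: False}
  {o: False, q: False, l: False}
  {q: True, l: True, o: False}
  {q: True, o: False, l: False}
  {l: True, o: True, q: False}
  {o: True, l: False, q: False}
  {q: True, o: True, l: True}


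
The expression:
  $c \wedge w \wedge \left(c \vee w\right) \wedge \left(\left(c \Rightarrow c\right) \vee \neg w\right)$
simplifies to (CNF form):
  $c \wedge w$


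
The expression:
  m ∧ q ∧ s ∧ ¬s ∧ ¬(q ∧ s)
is never true.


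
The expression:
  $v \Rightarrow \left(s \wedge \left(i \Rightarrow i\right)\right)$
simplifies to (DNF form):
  $s \vee \neg v$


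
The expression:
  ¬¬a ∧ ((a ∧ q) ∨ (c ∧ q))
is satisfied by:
  {a: True, q: True}


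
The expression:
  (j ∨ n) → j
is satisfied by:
  {j: True, n: False}
  {n: False, j: False}
  {n: True, j: True}


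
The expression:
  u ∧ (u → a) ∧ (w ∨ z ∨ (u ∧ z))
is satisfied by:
  {z: True, w: True, u: True, a: True}
  {z: True, u: True, a: True, w: False}
  {w: True, u: True, a: True, z: False}


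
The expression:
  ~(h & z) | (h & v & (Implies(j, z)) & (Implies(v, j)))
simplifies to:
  ~h | ~z | (j & v)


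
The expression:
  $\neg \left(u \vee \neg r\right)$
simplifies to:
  $r \wedge \neg u$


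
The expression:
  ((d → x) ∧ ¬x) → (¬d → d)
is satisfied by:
  {x: True, d: True}
  {x: True, d: False}
  {d: True, x: False}


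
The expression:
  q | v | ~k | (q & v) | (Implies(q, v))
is always true.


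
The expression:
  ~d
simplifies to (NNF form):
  ~d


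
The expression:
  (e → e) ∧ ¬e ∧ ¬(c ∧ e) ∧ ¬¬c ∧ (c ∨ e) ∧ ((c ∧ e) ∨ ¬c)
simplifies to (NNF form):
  False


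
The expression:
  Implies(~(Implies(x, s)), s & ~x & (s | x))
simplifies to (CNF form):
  s | ~x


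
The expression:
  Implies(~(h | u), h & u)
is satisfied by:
  {u: True, h: True}
  {u: True, h: False}
  {h: True, u: False}


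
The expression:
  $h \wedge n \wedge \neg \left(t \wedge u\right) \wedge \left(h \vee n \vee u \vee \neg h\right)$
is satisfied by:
  {h: True, n: True, u: False, t: False}
  {h: True, t: True, n: True, u: False}
  {h: True, u: True, n: True, t: False}


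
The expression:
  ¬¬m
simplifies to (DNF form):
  m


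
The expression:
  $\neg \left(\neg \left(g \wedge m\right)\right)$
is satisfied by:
  {m: True, g: True}


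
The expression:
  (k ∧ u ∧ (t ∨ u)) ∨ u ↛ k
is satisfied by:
  {u: True}


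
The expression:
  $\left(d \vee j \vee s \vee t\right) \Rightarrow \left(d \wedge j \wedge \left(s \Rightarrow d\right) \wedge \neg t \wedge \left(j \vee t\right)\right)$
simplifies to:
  $\neg t \wedge \left(d \vee \neg j\right) \wedge \left(d \vee \neg s\right) \wedge \left(j \vee \neg d\right)$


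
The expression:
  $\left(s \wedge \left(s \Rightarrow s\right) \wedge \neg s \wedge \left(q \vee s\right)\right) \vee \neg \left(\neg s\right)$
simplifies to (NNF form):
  $s$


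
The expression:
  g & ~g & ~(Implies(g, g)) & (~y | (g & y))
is never true.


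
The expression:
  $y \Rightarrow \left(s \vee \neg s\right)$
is always true.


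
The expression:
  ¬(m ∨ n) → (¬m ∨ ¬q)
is always true.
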